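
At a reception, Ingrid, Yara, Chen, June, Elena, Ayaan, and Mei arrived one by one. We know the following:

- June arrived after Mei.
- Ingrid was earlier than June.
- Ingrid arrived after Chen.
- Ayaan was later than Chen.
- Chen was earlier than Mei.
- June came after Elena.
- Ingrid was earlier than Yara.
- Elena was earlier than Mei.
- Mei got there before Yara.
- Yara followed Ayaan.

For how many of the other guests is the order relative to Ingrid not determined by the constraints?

3

Forced before Ingrid: Chen; forced after Ingrid: June and Yara.
That leaves Ayaan, Elena, and Mei with no forced order relative to Ingrid — 3.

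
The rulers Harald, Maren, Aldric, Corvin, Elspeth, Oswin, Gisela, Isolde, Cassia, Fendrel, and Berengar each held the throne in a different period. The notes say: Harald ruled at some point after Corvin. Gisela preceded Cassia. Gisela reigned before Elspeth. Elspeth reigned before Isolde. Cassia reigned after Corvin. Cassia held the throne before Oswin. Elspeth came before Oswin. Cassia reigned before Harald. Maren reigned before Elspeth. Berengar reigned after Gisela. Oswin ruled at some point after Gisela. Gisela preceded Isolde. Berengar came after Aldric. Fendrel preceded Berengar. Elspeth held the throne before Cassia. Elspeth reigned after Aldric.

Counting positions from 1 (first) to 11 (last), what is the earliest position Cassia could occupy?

Aldric, Corvin, Elspeth, Gisela, and Maren must all come before Cassia — 5 forced predecessors.
Nothing else is forced ahead of Cassia, so their earliest slot is position 5 + 1 = 6.

6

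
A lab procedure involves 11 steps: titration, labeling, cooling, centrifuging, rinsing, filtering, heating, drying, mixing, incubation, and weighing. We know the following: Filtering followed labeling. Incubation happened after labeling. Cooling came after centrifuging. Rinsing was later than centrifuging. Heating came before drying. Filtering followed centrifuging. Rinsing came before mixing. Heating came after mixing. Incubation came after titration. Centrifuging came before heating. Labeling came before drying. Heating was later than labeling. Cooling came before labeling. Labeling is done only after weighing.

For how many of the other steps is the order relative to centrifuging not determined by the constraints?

2

Forced after centrifuging: cooling, drying, filtering, heating, incubation, labeling, mixing, and rinsing.
That leaves titration and weighing with no forced order relative to centrifuging — 2.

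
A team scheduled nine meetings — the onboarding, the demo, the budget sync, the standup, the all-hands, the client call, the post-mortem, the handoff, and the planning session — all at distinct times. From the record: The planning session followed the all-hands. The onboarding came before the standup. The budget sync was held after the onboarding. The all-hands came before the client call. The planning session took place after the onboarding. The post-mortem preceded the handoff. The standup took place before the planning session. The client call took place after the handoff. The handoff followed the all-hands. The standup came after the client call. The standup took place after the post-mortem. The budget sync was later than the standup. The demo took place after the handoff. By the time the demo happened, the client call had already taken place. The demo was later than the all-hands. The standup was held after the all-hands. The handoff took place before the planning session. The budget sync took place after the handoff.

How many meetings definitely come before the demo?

Directly stated before the demo: the all-hands, the client call, and the handoff.
The post-mortem reaches the demo via the post-mortem → the handoff → the demo.
No chain forces the planning session (or any of the others) ahead of the demo.
That's the all-hands, the client call, the handoff, and the post-mortem — 4 in all.

4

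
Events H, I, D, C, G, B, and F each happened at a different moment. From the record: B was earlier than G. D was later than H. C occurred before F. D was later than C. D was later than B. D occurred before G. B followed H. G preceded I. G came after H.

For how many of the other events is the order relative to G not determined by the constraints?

1

Forced before G: B, C, D, and H; forced after G: I.
That leaves F with no forced order relative to G — 1.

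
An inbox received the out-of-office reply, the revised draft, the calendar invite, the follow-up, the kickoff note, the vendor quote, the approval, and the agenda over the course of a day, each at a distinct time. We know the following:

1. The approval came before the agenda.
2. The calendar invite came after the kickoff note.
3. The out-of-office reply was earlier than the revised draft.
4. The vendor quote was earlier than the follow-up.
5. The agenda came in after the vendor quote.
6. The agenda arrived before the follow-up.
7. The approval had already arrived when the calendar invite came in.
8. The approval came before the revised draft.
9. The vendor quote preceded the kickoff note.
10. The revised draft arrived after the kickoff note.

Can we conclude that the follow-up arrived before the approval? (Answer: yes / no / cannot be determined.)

no

Tracing the constraints gives the approval → the agenda → the follow-up, so the approval must come before the follow-up.
That means the follow-up cannot be before the approval.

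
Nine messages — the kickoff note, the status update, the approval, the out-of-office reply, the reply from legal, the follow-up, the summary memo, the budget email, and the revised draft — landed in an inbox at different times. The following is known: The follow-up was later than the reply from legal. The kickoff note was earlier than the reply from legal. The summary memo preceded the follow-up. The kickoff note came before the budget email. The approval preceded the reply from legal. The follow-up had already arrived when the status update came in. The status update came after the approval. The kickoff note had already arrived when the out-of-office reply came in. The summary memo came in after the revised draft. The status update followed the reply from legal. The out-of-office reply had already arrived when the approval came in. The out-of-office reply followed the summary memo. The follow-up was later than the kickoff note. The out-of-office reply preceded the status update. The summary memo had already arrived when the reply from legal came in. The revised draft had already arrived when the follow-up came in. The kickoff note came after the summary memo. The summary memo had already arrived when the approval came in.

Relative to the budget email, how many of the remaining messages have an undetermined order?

5

Forced before the budget email: the kickoff note, the revised draft, and the summary memo.
That leaves the approval, the follow-up, the out-of-office reply, the reply from legal, and the status update with no forced order relative to the budget email — 5.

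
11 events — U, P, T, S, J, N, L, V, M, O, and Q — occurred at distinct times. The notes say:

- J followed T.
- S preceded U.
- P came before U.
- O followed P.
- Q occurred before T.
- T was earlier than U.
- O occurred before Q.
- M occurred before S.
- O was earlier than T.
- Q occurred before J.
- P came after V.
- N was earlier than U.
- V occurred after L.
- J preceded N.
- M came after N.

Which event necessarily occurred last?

U

Every other event has a chain of constraints placing it before U, so U is last.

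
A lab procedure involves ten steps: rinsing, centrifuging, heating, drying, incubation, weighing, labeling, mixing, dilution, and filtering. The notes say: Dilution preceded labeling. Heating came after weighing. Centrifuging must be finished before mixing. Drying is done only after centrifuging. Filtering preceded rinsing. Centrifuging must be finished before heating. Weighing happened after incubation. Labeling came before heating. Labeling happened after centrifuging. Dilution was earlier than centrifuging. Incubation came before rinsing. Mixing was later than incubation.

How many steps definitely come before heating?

5

Directly stated before heating: centrifuging, labeling, and weighing.
Dilution reaches heating via dilution → labeling → heating.
Incubation reaches heating via incubation → weighing → heating.
That's centrifuging, dilution, incubation, labeling, and weighing — 5 in all.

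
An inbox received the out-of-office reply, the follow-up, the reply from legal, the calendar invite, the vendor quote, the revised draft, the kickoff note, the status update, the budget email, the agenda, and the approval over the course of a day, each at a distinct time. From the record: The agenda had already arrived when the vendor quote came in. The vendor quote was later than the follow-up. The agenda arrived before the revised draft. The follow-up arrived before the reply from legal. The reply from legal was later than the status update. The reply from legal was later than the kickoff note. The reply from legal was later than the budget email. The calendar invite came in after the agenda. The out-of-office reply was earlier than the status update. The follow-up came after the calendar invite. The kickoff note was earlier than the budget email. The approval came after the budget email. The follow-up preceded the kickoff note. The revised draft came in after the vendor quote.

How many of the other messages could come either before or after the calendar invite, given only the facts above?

2

Forced before the calendar invite: the agenda; forced after the calendar invite: the approval, the budget email, the follow-up, the kickoff note, the reply from legal, the revised draft, and the vendor quote.
That leaves the out-of-office reply and the status update with no forced order relative to the calendar invite — 2.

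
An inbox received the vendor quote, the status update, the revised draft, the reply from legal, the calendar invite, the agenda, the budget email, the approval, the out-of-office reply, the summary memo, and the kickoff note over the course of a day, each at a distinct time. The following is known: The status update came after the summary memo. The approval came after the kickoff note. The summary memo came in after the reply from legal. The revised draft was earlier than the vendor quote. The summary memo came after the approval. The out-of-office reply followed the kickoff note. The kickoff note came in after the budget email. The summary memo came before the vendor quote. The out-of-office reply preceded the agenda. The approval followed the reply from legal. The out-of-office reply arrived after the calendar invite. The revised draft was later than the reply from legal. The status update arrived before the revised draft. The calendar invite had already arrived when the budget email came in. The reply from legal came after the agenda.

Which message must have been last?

Every other message has a chain of constraints placing it before the vendor quote, so the vendor quote is last.

the vendor quote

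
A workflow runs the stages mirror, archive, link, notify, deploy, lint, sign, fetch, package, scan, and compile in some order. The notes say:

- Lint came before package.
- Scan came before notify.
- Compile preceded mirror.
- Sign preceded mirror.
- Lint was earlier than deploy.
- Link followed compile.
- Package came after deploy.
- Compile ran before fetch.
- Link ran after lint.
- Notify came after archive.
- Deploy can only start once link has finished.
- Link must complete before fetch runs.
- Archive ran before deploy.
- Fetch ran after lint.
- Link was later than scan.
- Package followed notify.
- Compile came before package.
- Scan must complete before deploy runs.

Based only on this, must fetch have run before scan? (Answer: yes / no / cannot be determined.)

no

Tracing the constraints gives scan → link → fetch, so scan must come before fetch.
That means fetch cannot be before scan.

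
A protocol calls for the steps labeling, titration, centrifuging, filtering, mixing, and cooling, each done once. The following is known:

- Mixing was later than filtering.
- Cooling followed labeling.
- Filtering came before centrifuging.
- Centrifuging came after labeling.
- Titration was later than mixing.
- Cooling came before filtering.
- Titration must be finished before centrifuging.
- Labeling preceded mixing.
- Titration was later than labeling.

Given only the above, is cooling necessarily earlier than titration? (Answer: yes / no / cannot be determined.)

yes

Chain the constraints: cooling → filtering → mixing → titration. Each link is directly stated, so cooling comes before titration.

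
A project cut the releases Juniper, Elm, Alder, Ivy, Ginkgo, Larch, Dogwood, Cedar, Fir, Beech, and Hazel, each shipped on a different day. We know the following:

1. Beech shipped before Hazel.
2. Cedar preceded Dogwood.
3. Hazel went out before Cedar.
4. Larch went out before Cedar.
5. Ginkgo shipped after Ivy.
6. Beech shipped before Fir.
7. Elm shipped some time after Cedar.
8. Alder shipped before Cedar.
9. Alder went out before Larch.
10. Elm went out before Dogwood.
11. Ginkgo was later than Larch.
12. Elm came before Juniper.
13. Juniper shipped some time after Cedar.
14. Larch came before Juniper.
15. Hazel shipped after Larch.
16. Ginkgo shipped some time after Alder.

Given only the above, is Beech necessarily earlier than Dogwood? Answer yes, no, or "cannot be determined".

yes

Chain the constraints: Beech → Hazel → Cedar → Dogwood. Each link is directly stated, so Beech comes before Dogwood.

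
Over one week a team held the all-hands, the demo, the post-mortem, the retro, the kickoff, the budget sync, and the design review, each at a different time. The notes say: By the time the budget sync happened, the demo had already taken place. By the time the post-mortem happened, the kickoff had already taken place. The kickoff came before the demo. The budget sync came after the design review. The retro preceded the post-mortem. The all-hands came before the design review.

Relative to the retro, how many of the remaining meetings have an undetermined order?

Forced after the retro: the post-mortem.
That leaves the all-hands, the budget sync, the demo, the design review, and the kickoff with no forced order relative to the retro — 5.

5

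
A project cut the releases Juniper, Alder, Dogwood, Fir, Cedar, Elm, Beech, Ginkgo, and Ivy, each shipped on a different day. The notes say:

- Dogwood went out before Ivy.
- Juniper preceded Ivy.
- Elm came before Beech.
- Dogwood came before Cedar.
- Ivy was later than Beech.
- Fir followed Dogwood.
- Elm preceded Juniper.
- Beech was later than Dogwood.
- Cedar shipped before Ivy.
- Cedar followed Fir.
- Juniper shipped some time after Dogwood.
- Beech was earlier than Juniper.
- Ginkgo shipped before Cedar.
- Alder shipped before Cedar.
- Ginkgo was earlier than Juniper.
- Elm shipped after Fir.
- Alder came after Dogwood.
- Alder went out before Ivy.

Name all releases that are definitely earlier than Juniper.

Beech, Dogwood, Elm, Fir, Ginkgo

Directly stated before Juniper: Beech, Dogwood, Elm, and Ginkgo.
Fir reaches Juniper via Fir → Elm → Juniper.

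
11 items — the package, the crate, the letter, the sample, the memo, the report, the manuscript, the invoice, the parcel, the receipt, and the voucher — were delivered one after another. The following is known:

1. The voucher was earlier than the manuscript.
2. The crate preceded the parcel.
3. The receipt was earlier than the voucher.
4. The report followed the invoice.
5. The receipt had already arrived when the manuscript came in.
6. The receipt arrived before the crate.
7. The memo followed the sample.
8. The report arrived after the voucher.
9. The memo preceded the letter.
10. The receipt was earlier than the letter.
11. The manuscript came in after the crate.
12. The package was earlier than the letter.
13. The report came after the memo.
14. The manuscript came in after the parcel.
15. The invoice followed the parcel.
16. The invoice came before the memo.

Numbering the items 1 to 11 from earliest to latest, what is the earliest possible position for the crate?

2

The receipt must come before the crate — 1 forced predecessor.
Nothing else is forced ahead of the crate, so its earliest slot is position 1 + 1 = 2.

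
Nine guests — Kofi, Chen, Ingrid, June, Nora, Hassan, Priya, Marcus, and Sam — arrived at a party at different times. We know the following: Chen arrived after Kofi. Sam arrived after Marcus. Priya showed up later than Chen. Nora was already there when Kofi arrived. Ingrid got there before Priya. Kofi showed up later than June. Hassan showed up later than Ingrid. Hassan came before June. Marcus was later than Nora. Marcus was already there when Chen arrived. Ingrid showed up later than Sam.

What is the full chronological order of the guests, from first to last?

The constraints fix every adjacent pair, so only one ordering works:
Nora → Marcus → Sam → Ingrid → Hassan → June → Kofi → Chen → Priya.

Nora, Marcus, Sam, Ingrid, Hassan, June, Kofi, Chen, Priya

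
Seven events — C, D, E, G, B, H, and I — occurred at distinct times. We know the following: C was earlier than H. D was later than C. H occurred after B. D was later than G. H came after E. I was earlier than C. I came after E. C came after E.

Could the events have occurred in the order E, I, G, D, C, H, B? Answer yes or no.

The constraints require C before D, but in the proposed sequence D appears ahead of C. That one violation is enough.

no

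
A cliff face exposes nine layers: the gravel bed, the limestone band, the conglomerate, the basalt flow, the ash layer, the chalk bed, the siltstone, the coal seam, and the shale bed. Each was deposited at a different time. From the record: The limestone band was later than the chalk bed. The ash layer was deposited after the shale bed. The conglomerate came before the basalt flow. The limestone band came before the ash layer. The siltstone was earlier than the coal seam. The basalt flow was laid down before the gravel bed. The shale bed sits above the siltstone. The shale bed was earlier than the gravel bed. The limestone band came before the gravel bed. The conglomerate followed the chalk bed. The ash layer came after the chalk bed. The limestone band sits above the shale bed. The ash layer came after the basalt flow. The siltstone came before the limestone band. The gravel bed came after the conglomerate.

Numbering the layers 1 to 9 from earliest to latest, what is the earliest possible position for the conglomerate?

2

The chalk bed must come before the conglomerate — 1 forced predecessor.
Nothing else is forced ahead of the conglomerate, so its earliest slot is position 1 + 1 = 2.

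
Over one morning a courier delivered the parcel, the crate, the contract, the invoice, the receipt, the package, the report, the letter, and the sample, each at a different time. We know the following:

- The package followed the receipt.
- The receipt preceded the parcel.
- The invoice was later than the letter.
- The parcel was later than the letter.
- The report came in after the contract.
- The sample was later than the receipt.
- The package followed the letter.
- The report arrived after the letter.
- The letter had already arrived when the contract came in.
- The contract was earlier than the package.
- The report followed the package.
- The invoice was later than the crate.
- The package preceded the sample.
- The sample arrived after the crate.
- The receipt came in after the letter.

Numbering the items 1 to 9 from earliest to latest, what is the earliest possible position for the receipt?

2

The letter must come before the receipt — 1 forced predecessor.
Nothing else is forced ahead of the receipt, so its earliest slot is position 1 + 1 = 2.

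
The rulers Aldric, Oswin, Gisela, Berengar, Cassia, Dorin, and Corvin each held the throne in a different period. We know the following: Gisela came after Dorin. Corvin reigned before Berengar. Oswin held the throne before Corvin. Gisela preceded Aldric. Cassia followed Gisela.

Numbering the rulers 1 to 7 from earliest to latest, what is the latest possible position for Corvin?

Corvin must come before Berengar — 1 ruler forced after them.
Everything else can be placed before Corvin in some valid order, so Corvin can sit as late as position 7 − 1 = 6.

6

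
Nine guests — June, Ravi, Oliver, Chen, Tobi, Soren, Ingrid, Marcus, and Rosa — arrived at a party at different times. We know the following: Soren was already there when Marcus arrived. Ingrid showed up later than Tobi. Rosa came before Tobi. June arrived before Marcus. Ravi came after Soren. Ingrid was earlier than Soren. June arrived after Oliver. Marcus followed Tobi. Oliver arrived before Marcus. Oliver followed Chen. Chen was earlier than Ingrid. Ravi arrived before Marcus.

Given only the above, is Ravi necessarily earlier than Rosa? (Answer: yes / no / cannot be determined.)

no

Tracing the constraints gives Rosa → Tobi → Ingrid → Soren → Ravi, so Rosa must come before Ravi.
That means Ravi cannot be before Rosa.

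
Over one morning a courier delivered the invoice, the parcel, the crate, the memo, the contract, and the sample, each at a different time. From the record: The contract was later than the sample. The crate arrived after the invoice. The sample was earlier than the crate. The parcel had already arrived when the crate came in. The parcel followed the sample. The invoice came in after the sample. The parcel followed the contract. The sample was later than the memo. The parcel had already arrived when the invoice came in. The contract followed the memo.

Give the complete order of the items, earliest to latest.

The constraints fix every adjacent pair, so only one ordering works:
the memo → the sample → the contract → the parcel → the invoice → the crate.

the memo, the sample, the contract, the parcel, the invoice, the crate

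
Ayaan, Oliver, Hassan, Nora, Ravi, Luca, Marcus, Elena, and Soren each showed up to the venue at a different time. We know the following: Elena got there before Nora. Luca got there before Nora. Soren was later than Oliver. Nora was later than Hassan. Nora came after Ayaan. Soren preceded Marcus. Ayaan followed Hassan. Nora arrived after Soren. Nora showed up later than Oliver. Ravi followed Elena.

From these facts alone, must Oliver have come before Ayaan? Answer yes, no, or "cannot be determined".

No chain of stated constraints runs from Oliver to Ayaan, and none runs from Ayaan to Oliver either.
So the relative order of Oliver and Ayaan is not fixed by the given facts.

cannot be determined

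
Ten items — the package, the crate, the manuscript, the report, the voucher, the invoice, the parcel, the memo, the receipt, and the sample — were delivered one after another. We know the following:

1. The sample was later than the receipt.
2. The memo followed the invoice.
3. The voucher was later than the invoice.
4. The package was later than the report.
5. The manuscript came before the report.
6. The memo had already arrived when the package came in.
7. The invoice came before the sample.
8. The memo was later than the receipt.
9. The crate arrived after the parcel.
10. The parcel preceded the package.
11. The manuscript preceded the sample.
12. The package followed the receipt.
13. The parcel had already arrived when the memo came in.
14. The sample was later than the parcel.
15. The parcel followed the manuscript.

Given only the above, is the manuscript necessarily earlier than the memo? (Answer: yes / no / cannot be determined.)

yes

Chain the constraints: the manuscript → the parcel → the memo. Each link is directly stated, so the manuscript comes before the memo.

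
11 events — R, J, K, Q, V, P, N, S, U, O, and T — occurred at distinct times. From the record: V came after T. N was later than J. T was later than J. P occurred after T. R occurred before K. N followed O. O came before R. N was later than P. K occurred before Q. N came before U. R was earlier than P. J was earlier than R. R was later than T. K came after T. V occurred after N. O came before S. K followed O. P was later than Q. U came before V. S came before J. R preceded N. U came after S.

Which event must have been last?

Every other event has a chain of constraints placing it before V, so V is last.

V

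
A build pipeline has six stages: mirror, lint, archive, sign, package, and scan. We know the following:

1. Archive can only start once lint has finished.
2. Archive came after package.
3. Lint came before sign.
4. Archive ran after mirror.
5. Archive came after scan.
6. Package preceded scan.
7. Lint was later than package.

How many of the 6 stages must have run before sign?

Directly stated before sign: lint.
Package reaches sign via package → lint → sign.
That's lint and package — 2 in all.

2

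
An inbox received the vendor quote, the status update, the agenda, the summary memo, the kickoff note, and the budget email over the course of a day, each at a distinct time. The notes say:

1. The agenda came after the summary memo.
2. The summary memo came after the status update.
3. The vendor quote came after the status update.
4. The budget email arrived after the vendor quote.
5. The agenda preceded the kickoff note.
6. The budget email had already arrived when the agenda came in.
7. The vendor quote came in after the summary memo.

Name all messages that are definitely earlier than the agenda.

Directly stated before the agenda: the budget email and the summary memo.
The status update reaches the agenda via the status update → the summary memo → the agenda.
The vendor quote reaches the agenda via the vendor quote → the budget email → the agenda.
No chain forces the kickoff note ahead of the agenda.

the budget email, the status update, the summary memo, the vendor quote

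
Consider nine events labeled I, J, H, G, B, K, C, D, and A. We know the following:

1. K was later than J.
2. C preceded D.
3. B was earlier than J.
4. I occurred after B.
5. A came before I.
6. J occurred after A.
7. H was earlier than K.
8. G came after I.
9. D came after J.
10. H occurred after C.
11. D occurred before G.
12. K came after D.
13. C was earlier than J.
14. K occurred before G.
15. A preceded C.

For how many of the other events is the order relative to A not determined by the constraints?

1

Forced after A: C, D, G, H, I, J, and K.
That leaves B with no forced order relative to A — 1.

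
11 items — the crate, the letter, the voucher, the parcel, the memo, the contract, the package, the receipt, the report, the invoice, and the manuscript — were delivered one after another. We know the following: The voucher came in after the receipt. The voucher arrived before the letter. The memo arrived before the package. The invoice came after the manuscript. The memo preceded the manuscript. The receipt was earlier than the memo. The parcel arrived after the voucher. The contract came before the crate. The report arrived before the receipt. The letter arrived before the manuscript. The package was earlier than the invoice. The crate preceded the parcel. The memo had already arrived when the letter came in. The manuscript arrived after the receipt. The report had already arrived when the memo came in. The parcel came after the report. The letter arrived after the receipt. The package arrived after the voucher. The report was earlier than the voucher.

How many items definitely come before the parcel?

Directly stated before the parcel: the crate, the report, and the voucher.
The contract reaches the parcel via the contract → the crate → the parcel.
The receipt reaches the parcel via the receipt → the voucher → the parcel.
That's the contract, the crate, the receipt, the report, and the voucher — 5 in all.

5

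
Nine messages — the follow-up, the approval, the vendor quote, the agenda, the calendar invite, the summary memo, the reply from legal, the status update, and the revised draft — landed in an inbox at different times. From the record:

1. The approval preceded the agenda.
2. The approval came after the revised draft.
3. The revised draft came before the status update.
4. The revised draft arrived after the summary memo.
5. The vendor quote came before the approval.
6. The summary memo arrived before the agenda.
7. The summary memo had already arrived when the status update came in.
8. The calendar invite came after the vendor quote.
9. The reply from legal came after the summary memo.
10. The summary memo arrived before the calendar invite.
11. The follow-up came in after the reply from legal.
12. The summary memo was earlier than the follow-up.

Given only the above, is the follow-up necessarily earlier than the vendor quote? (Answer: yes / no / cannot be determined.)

No chain of stated constraints runs from the follow-up to the vendor quote, and none runs from the vendor quote to the follow-up either.
So the relative order of the follow-up and the vendor quote is not fixed by the given facts.

cannot be determined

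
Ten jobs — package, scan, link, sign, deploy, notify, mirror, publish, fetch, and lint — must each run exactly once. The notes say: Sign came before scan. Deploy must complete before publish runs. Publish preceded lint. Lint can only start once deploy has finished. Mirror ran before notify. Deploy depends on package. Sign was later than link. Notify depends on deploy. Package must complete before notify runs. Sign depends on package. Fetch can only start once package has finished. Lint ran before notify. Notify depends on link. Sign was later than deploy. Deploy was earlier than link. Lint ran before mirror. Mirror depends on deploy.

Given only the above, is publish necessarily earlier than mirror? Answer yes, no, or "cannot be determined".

yes

Chain the constraints: publish → lint → mirror. Each link is directly stated, so publish comes before mirror.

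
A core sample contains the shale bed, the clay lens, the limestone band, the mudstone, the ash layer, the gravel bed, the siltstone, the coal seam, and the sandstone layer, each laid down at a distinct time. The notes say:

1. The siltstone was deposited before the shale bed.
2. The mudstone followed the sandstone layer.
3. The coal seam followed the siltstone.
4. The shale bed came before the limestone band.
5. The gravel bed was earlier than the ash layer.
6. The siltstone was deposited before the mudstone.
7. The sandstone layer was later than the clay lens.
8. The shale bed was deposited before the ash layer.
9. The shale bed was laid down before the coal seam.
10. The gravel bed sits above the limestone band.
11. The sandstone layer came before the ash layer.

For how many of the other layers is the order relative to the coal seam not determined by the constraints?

Forced before the coal seam: the shale bed and the siltstone.
That leaves the ash layer, the clay lens, the gravel bed, the limestone band, the mudstone, and the sandstone layer with no forced order relative to the coal seam — 6.

6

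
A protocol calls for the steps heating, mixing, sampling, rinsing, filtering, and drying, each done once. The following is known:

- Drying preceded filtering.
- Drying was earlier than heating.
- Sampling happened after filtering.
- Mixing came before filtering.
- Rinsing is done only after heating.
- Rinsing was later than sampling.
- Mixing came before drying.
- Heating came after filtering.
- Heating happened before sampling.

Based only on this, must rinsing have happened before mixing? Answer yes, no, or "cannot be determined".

no

Tracing the constraints gives mixing → filtering → sampling → rinsing, so mixing must come before rinsing.
That means rinsing cannot be before mixing.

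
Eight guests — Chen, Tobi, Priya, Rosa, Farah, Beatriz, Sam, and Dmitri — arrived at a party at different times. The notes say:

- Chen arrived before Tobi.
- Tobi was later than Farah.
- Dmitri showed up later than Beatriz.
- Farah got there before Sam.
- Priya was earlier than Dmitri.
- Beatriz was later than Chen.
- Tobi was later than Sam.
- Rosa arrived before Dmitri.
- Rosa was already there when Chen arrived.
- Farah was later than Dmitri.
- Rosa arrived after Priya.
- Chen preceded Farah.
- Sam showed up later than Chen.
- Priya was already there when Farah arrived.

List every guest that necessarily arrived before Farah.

Directly stated before Farah: Chen, Dmitri, and Priya.
Beatriz reaches Farah via Beatriz → Dmitri → Farah.
Rosa reaches Farah via Rosa → Chen → Farah.
No chain forces Tobi (or any of the others) ahead of Farah.

Beatriz, Chen, Dmitri, Priya, Rosa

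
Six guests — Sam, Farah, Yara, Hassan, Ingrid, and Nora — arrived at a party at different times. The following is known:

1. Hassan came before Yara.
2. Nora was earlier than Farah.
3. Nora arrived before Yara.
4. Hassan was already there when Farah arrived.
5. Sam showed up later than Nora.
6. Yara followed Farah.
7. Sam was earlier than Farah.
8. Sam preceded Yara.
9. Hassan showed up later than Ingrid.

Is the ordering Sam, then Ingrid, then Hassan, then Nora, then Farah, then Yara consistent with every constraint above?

no

The constraints require Nora before Sam, but in the proposed sequence Sam appears ahead of Nora. That one violation is enough.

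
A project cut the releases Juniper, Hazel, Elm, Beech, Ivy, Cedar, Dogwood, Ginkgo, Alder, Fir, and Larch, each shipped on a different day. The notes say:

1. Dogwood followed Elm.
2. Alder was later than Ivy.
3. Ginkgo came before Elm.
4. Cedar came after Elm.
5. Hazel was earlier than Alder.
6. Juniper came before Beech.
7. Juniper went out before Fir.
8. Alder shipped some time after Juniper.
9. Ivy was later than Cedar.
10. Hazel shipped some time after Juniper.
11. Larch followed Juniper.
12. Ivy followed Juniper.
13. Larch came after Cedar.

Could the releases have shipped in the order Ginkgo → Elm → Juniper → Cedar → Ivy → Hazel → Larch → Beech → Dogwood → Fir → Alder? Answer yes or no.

yes

Check each stated constraint against the proposed order — e.g. Juniper is ahead of Fir; Juniper is ahead of Alder. Every pair is in the required order; nothing is violated.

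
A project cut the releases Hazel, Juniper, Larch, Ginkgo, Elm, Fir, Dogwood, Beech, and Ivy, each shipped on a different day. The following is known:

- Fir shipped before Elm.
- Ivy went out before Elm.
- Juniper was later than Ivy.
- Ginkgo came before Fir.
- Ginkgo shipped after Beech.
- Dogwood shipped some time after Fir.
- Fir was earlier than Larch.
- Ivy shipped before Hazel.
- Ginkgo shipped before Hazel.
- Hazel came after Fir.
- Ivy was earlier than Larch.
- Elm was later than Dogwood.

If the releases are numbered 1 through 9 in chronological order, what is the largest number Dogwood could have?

Dogwood must come before Elm — 1 release forced after it.
Everything else can be placed before Dogwood in some valid order, so Dogwood can sit as late as position 9 − 1 = 8.

8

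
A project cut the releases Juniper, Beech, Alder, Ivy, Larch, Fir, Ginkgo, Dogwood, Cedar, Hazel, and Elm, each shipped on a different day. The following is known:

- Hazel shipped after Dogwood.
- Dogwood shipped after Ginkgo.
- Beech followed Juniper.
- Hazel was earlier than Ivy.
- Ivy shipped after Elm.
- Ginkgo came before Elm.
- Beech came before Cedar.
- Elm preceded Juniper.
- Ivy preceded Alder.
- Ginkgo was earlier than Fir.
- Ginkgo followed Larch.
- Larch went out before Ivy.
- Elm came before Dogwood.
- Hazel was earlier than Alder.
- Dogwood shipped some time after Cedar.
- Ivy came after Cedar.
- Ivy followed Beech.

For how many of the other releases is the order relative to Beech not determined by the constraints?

Forced before Beech: Elm, Ginkgo, Juniper, and Larch; forced after Beech: Alder, Cedar, Dogwood, Hazel, and Ivy.
That leaves Fir with no forced order relative to Beech — 1.

1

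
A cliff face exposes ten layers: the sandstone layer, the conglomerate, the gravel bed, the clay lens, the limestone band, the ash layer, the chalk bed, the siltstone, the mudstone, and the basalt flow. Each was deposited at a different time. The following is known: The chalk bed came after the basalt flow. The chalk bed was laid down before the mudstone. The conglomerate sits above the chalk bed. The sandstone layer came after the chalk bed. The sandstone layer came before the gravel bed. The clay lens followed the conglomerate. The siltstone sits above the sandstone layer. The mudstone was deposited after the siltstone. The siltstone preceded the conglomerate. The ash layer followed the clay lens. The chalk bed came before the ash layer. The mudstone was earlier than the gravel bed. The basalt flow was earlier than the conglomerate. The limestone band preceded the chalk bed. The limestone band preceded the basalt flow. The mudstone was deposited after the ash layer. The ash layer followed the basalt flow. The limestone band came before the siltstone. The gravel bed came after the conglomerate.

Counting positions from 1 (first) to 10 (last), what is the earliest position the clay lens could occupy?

7

The basalt flow, the chalk bed, the conglomerate, the limestone band, the sandstone layer, and the siltstone must all come before the clay lens — 6 forced predecessors.
Nothing else is forced ahead of the clay lens, so its earliest slot is position 6 + 1 = 7.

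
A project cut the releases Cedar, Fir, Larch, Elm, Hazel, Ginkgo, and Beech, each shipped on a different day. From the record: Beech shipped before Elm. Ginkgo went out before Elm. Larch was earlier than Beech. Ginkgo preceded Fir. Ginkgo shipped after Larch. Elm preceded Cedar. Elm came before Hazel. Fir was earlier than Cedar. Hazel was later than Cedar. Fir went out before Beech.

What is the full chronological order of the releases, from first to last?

The constraints fix every adjacent pair, so only one ordering works:
Larch → Ginkgo → Fir → Beech → Elm → Cedar → Hazel.

Larch, Ginkgo, Fir, Beech, Elm, Cedar, Hazel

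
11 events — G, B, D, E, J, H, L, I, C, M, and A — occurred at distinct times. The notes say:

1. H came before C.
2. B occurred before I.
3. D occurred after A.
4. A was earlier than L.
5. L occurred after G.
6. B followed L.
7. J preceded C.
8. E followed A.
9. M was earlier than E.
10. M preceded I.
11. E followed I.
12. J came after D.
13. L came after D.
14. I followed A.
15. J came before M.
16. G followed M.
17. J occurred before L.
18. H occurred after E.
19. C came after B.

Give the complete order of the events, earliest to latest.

A, D, J, M, G, L, B, I, E, H, C

The constraints fix every adjacent pair, so only one ordering works:
A → D → J → M → G → L → B → I → E → H → C.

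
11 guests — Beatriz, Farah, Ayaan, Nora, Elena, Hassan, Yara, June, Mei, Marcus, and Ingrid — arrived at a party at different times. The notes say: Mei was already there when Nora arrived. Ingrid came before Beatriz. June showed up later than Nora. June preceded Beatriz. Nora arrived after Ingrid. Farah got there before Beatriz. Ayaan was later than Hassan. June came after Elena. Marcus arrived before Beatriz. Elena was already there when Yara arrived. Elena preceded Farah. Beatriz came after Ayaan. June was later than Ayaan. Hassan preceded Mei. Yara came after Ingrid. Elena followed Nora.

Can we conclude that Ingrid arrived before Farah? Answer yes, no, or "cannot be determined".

yes

Chain the constraints: Ingrid → Nora → Elena → Farah. Each link is directly stated, so Ingrid comes before Farah.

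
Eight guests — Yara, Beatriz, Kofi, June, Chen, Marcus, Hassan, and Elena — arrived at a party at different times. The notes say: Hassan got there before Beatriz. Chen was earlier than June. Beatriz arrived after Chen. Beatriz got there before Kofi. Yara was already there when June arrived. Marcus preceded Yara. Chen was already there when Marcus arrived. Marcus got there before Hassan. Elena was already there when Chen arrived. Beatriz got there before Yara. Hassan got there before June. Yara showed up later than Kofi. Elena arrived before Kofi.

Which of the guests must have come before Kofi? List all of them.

Beatriz, Chen, Elena, Hassan, Marcus

Directly stated before Kofi: Beatriz and Elena.
Chen reaches Kofi via Chen → Beatriz → Kofi.
Hassan reaches Kofi via Hassan → Beatriz → Kofi.
Marcus reaches Kofi via Marcus → Hassan → Beatriz → Kofi.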